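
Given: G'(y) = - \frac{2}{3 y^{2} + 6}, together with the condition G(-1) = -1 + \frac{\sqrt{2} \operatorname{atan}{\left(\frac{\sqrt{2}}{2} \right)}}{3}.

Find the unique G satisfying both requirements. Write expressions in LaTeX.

A first test for any G(y): its y-derivative must equal the given G'(y).
A general antiderivative is - \frac{\sqrt{2} \operatorname{atan}{\left(\frac{\sqrt{2} y}{2} \right)}}{3} + C.
The condition gives C = -1 + \frac{\sqrt{2} \operatorname{atan}{\left(\frac{\sqrt{2}}{2} \right)}}{3} - (\frac{\sqrt{2} \operatorname{atan}{\left(\frac{\sqrt{2}}{2} \right)}}{3}) = -1.
So G(y) = - \frac{\sqrt{2} \operatorname{atan}{\left(\frac{\sqrt{2} y}{2} \right)} + 3}{3}.
Check: d/dy[- \frac{\sqrt{2} \operatorname{atan}{\left(\frac{\sqrt{2} y}{2} \right)} + 3}{3}] = - \frac{2}{3 y^{2} + 6} = G'(y).

G(y) = - \frac{\sqrt{2} \operatorname{atan}{\left(\frac{\sqrt{2} y}{2} \right)} + 3}{3}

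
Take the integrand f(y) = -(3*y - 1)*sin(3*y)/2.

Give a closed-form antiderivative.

Check any antiderivative F(y) by computing F'(y) and comparing it with f(y).
Check: d/dy[y*cos(3*y)/2 - sin(3*y)/6 - cos(3*y)/6] = -3*y*sin(3*y)/2 + sin(3*y)/2, which equals f(y).

An antiderivative is F(y) = y*cos(3*y)/2 - sin(3*y)/6 - cos(3*y)/6.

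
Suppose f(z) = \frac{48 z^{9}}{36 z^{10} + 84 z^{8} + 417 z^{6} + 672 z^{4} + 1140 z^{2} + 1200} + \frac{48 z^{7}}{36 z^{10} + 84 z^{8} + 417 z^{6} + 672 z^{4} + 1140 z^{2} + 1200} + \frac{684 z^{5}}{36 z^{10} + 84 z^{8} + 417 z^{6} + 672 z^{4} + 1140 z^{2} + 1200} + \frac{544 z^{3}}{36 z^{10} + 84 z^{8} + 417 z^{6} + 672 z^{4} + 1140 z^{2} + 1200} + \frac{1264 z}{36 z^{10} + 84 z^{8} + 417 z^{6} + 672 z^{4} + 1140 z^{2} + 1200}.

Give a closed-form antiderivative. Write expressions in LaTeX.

An antiderivative is F(z) = \frac{4 z^{4} \log{\left(\frac{3 z^{2}}{2} + 2 \right)} + 2 z^{2} \log{\left(\frac{3 z^{2}}{2} + 2 \right)} + 20 \log{\left(\frac{3 z^{2}}{2} + 2 \right)} - 8}{6 z^{4} + 3 z^{2} + 30}.

Integrate term by term and add the pieces.
Check: d/dz[\frac{4 z^{4} \log{\left(\frac{3 z^{2}}{2} + 2 \right)} + 2 z^{2} \log{\left(\frac{3 z^{2}}{2} + 2 \right)} + 20 \log{\left(\frac{3 z^{2}}{2} + 2 \right)} - 8}{6 z^{4} + 3 z^{2} + 30}] = \frac{48 z^{9} + 48 z^{7} + 684 z^{5} + 544 z^{3} + 1264 z}{36 z^{10} + 84 z^{8} + 417 z^{6} + 672 z^{4} + 1140 z^{2} + 1200}, which equals f(z).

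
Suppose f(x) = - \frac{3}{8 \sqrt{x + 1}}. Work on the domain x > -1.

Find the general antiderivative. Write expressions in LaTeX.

Any candidate F(x) must reproduce f(x) exactly when differentiated.
Check: d/dx[- \frac{3 \sqrt{x + 1}}{4}] = - \frac{3}{8 \sqrt{x + 1}} = f(x).

F(x) = - \frac{3 \sqrt{x + 1}}{4} + C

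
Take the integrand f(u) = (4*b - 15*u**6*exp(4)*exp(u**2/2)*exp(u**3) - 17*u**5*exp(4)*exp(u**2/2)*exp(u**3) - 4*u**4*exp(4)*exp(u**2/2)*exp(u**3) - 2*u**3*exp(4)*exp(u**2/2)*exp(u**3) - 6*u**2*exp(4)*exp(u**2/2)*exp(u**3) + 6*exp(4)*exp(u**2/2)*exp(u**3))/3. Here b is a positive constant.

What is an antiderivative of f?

A first test for any F(u): its u-derivative must equal f(u) identically.
Check: d/du[-u*(-4*b + 5*u**3*exp(4)*exp(u**2/2)*exp(u**3) + 4*u**2*exp(4)*exp(u**2/2)*exp(u**3) - 6*exp(4)*exp(u**2/2)*exp(u**3))/3] = 4*b/3 - 5*u**6*exp(4)*exp(u**2/2)*exp(u**3) - 17*u**5*exp(4)*exp(u**2/2)*exp(u**3)/3 - 4*u**4*exp(4)*exp(u**2/2)*exp(u**3)/3 - 2*u**3*exp(4)*exp(u**2/2)*exp(u**3)/3 - 2*u**2*exp(4)*exp(u**2/2)*exp(u**3) + 2*exp(4)*exp(u**2/2)*exp(u**3), which equals f(u).

An antiderivative is F(u) = -u*(-4*b + 5*u**3*exp(4)*exp(u**2/2)*exp(u**3) + 4*u**2*exp(4)*exp(u**2/2)*exp(u**3) - 6*exp(4)*exp(u**2/2)*exp(u**3))/3.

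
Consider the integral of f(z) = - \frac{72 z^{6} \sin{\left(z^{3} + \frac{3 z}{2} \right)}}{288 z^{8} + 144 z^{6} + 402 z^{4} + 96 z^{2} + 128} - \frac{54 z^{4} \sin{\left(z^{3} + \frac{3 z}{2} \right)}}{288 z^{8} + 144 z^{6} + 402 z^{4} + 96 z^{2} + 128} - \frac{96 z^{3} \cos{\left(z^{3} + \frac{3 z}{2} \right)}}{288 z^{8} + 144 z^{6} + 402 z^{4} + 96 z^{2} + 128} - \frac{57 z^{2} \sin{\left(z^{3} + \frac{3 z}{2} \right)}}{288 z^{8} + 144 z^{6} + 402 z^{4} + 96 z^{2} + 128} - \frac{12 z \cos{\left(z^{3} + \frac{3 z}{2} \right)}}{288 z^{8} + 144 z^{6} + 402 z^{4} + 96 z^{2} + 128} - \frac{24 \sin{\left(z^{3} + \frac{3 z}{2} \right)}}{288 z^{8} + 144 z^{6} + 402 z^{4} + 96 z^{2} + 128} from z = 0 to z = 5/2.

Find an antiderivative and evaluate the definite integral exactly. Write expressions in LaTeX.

Antiderivative: F(z) = \frac{\cos{\left(z^{3} + \frac{3 z}{2} \right)}}{12 z^{4} + 3 z^{2} + 8}; value = - \frac{1}{8} + \frac{2 \cos{\left(\frac{155}{8} \right)}}{991}

f has the shape u'v + uv' for u = \frac{1}{6 \left(2 z^{4} + \frac{z^{2}}{2} + \frac{4}{3}\right)} and v = \cos{\left(z^{3} + \frac{3 z}{2} \right)} — it is the derivative of the product u*v.
F(z) = \frac{\cos{\left(z^{3} + \frac{3 z}{2} \right)}}{12 z^{4} + 3 z^{2} + 8} is an antiderivative of f.
Check: d/dz[\frac{\cos{\left(z^{3} + \frac{3 z}{2} \right)}}{12 z^{4} + 3 z^{2} + 8}] = \frac{- 72 z^{6} \sin{\left(z^{3} + \frac{3 z}{2} \right)} - 54 z^{4} \sin{\left(z^{3} + \frac{3 z}{2} \right)} - 96 z^{3} \cos{\left(z^{3} + \frac{3 z}{2} \right)} - 57 z^{2} \sin{\left(z^{3} + \frac{3 z}{2} \right)} - 12 z \cos{\left(z^{3} + \frac{3 z}{2} \right)} - 24 \sin{\left(z^{3} + \frac{3 z}{2} \right)}}{288 z^{8} + 144 z^{6} + 402 z^{4} + 96 z^{2} + 128}, which equals f(z).
F(5/2) = \frac{2 \cos{\left(\frac{155}{8} \right)}}{991}; F(0) = \frac{1}{8}.
Integral = F(5/2) - F(0) = - \frac{1}{8} + \frac{2 \cos{\left(\frac{155}{8} \right)}}{991}.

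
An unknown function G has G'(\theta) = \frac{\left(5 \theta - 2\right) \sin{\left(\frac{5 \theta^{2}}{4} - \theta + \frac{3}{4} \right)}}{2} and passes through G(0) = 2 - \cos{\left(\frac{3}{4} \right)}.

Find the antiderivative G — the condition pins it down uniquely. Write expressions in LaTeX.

G(\theta) = 2 - \cos{\left(\frac{5 \theta^{2}}{4} - \theta + \frac{3}{4} \right)}

The substitution u = \frac{5 \theta^{2}}{4} - \theta + \frac{3}{4} works: G'(\theta) is exactly (dG/du)*(du/d\theta) for that inner function.
A general antiderivative is - \cos{\left(\frac{5 \theta^{2}}{4} - \theta + \frac{3}{4} \right)} + C.
The condition gives C = 2 - \cos{\left(\frac{3}{4} \right)} - (- \cos{\left(\frac{3}{4} \right)}) = 2.
So G(\theta) = 2 - \cos{\left(\frac{5 \theta^{2}}{4} - \theta + \frac{3}{4} \right)}.
Check: d/d\theta[2 - \cos{\left(\frac{5 \theta^{2}}{4} - \theta + \frac{3}{4} \right)}] = \frac{5 \theta \sin{\left(\frac{5 \theta^{2}}{4} - \theta + \frac{3}{4} \right)}}{2} - \sin{\left(\frac{5 \theta^{2}}{4} - \theta + \frac{3}{4} \right)}, which equals G'(\theta).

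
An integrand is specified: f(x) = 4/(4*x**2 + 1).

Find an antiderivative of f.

Differentiate the proposed F(x) back; it has to land on f(x) exactly.
Check: d/dx[2*atan(2*x)] = 4/(4*x**2 + 1) = f(x).

An antiderivative is F(x) = 2*atan(2*x).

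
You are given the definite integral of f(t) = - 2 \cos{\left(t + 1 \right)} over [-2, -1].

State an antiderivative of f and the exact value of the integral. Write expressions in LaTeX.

Antiderivative: F(t) = - 2 \sin{\left(t + 1 \right)}; value = - 2 \sin{\left(1 \right)}

Since d/dt undoes antidifferentiation here, F'(t) = f(t) is required of F(t).
F(t) = - 2 \sin{\left(t + 1 \right)} is an antiderivative of f.
Check: d/dt[- 2 \sin{\left(t + 1 \right)}] = - 2 \cos{\left(t + 1 \right)} = f(t).
F(-1) = 0; F(-2) = 2 \sin{\left(1 \right)}.
Integral = F(-1) - F(-2) = - 2 \sin{\left(1 \right)}.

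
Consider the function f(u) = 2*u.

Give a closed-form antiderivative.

An antiderivative is F(u) = (4*u**2 + 5)/4.

Any candidate F(u) must reproduce f(u) exactly when differentiated.
Check: d/du[(4*u**2 + 5)/4] = 2*u = f(u).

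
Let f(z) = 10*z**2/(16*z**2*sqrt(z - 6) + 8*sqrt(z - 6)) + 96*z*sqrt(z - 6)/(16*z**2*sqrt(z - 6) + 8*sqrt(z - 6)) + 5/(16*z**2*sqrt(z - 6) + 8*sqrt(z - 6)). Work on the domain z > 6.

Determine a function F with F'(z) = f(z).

An antiderivative is F(z) = 5*sqrt(z - 6)/4 + 3*log(2*z**2 + 1).

Integrate term by term and add the pieces.
Check: d/dz[5*sqrt(z - 6)/4 + 3*log(2*z**2 + 1)] = (10*z**2 + 96*z*sqrt(z - 6) + 5)/(16*z**2*sqrt(z - 6) + 8*sqrt(z - 6)), which equals f(z).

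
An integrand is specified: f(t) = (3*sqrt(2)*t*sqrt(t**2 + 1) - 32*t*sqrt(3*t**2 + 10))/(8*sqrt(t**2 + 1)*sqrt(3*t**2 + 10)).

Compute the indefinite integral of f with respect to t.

Recover f(t) by differentiating a candidate F(t); any mismatch rules it out.
Check: d/dt[(-32*sqrt(t**2 + 1) + sqrt(2)*sqrt(3*t**2 + 10))/8] = (3*sqrt(2)*t*sqrt(t**2 + 1) - 32*t*sqrt(3*t**2 + 10))/(8*sqrt(t**2 + 1)*sqrt(3*t**2 + 10)) = f(t).

F(t) = (-32*sqrt(t**2 + 1) + sqrt(2)*sqrt(3*t**2 + 10))/8 + C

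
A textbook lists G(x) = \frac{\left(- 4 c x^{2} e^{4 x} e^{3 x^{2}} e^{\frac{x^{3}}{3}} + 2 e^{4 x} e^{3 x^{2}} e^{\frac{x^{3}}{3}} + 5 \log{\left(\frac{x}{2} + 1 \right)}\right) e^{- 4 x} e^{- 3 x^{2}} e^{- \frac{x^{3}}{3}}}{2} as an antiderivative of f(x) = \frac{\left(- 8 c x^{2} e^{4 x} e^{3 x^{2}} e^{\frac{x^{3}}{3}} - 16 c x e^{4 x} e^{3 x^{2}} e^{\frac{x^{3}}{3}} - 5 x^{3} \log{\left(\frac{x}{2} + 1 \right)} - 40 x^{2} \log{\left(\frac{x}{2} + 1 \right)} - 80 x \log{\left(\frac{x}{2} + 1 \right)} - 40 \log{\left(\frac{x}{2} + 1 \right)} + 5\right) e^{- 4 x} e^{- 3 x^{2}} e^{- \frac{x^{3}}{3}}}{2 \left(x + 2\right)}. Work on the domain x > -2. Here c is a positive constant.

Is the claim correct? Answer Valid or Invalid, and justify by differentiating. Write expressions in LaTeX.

d/dx[G] = \frac{- 8 c x^{2} e^{4 x} e^{3 x^{2}} e^{\frac{x^{3}}{3}} - 16 c x e^{4 x} e^{3 x^{2}} e^{\frac{x^{3}}{3}} - 5 x^{3} \log{\left(\frac{x}{2} + 1 \right)} - 40 x^{2} \log{\left(\frac{x}{2} + 1 \right)} - 80 x \log{\left(\frac{x}{2} + 1 \right)} - 40 \log{\left(\frac{x}{2} + 1 \right)} + 5}{2 x e^{4 x} e^{3 x^{2}} e^{\frac{x^{3}}{3}} + 4 e^{4 x} e^{3 x^{2}} e^{\frac{x^{3}}{3}}}
This equals f(x) exactly, so the claim holds.

Valid. The derivative of G reproduces f.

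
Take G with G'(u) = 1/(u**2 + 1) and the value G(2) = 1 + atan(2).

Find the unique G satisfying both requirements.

A candidate passes only if d/du[G] lands on the given G'(u) exactly.
A general antiderivative is atan(u) + C.
The condition gives C = 1 + atan(2) - (atan(2)) = 1.
So G(u) = atan(u) + 1.
Check: d/du[atan(u) + 1] = 1/(u**2 + 1) = G'(u).

G(u) = atan(u) + 1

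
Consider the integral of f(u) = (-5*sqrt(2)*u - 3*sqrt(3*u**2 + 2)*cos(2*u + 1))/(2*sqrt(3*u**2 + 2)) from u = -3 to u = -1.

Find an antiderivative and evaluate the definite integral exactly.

Recover f(u) by differentiating a candidate F(u); any mismatch rules it out.
F(u) = -(10*sqrt(2)*sqrt(3*u**2 + 2) + 9*sin(2*u + 1))/12 is an antiderivative of f.
Check: d/du[-(10*sqrt(2)*sqrt(3*u**2 + 2) + 9*sin(2*u + 1))/12] = (-5*sqrt(2)*u - 3*sqrt(3*u**2 + 2)*cos(2*u + 1))/(2*sqrt(3*u**2 + 2)) = f(u).
F(-1) = -5*sqrt(10)/6 + 3*sin(1)/4; F(-3) = -5*sqrt(58)/6 + 3*sin(5)/4.
Integral = F(-1) - F(-3) = -5*sqrt(10)/6 + 3*sin(1)/4 - 3*sin(5)/4 + 5*sqrt(58)/6.

Antiderivative: F(u) = -(10*sqrt(2)*sqrt(3*u**2 + 2) + 9*sin(2*u + 1))/12; value = -5*sqrt(10)/6 + 3*sin(1)/4 - 3*sin(5)/4 + 5*sqrt(58)/6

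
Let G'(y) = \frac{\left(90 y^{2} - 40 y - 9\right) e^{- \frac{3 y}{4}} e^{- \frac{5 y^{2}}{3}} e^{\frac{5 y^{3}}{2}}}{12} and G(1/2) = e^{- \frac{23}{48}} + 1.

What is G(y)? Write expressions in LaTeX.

The substitution u = \frac{5 y^{3}}{2} - \frac{5 y^{2}}{3} - \frac{3 y}{4} works: G'(y) is exactly (dG/du)*(du/dy) for that inner function.
A general antiderivative is e^{\frac{5 y^{3}}{2} - \frac{5 y^{2}}{3} - \frac{3 y}{4}} + C.
The condition gives C = e^{- \frac{23}{48}} + 1 - (e^{- \frac{23}{48}}) = 1.
So G(y) = e^{\frac{5 y^{3}}{2} - \frac{5 y^{2}}{3} - \frac{3 y}{4}} + 1.
Check: d/dy[e^{\frac{5 y^{3}}{2} - \frac{5 y^{2}}{3} - \frac{3 y}{4}} + 1] = \frac{15 y^{2} e^{- \frac{3 y}{4}} e^{- \frac{5 y^{2}}{3}} e^{\frac{5 y^{3}}{2}}}{2} - \frac{10 y e^{- \frac{3 y}{4}} e^{- \frac{5 y^{2}}{3}} e^{\frac{5 y^{3}}{2}}}{3} - \frac{3 e^{- \frac{3 y}{4}} e^{- \frac{5 y^{2}}{3}} e^{\frac{5 y^{3}}{2}}}{4}, which equals G'(y).

G(y) = e^{\frac{5 y^{3}}{2} - \frac{5 y^{2}}{3} - \frac{3 y}{4}} + 1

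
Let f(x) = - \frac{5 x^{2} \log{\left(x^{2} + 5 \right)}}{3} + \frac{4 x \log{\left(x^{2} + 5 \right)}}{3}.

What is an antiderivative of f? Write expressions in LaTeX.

The integrand splits into summands that can be handled one at a time.
Check: d/dx[- \frac{5 x^{3} \log{\left(x^{2} + 5 \right)}}{9} + \frac{10 x^{3}}{27} + \frac{2 x^{2} \log{\left(x^{2} + 5 \right)}}{3} - \frac{2 x^{2}}{3} - \frac{50 x}{9} + \frac{10 \log{\left(x^{2} + 5 \right)}}{3} + \frac{50 \sqrt{5} \operatorname{atan}{\left(\frac{\sqrt{5} x}{5} \right)}}{9}] = - \frac{5 x^{2} \log{\left(x^{2} + 5 \right)}}{3} + \frac{4 x \log{\left(x^{2} + 5 \right)}}{3} = f(x).

An antiderivative is F(x) = - \frac{5 x^{3} \log{\left(x^{2} + 5 \right)}}{9} + \frac{10 x^{3}}{27} + \frac{2 x^{2} \log{\left(x^{2} + 5 \right)}}{3} - \frac{2 x^{2}}{3} - \frac{50 x}{9} + \frac{10 \log{\left(x^{2} + 5 \right)}}{3} + \frac{50 \sqrt{5} \operatorname{atan}{\left(\frac{\sqrt{5} x}{5} \right)}}{9}.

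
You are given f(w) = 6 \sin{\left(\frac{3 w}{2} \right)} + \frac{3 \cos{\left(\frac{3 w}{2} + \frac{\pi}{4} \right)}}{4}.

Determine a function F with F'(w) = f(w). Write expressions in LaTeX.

The integrand splits into summands that can be handled one at a time.
Check: d/dw[\frac{\sin{\left(\frac{3 w}{2} + \frac{\pi}{4} \right)} - 8 \cos{\left(\frac{3 w}{2} \right)}}{2}] = 6 \sin{\left(\frac{3 w}{2} \right)} + \frac{3 \cos{\left(\frac{3 w}{2} + \frac{\pi}{4} \right)}}{4} = f(w).

An antiderivative is F(w) = \frac{\sin{\left(\frac{3 w}{2} + \frac{\pi}{4} \right)} - 8 \cos{\left(\frac{3 w}{2} \right)}}{2}.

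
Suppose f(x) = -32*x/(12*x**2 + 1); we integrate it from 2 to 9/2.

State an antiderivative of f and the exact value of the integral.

Antiderivative: F(x) = -4*log(4*x**2 + 1/3)/3; value = -4*log(244/3)/3 + 4*log(49/3)/3

f matches the chain-rule pattern g'(h)*h' with inner function h(x) = 4*x**2 + 1/3; substituting u = h(x) collapses the integral.
F(x) = -4*log(4*x**2 + 1/3)/3 is an antiderivative of f.
Check: d/dx[-4*log(4*x**2 + 1/3)/3] = -32*x/(12*x**2 + 1) = f(x).
F(9/2) = -4*log(244/3)/3; F(2) = -4*log(49/3)/3.
Integral = F(9/2) - F(2) = -4*log(244/3)/3 + 4*log(49/3)/3.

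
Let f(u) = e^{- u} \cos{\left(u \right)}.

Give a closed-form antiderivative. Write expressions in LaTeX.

Whatever form F(u) takes, F'(u) = f(u) is non-negotiable.
Check: d/du[\frac{\left(\sin{\left(u \right)} - \cos{\left(u \right)}\right) e^{- u}}{2}] = e^{- u} \cos{\left(u \right)} = f(u).

An antiderivative is F(u) = \frac{\left(\sin{\left(u \right)} - \cos{\left(u \right)}\right) e^{- u}}{2}.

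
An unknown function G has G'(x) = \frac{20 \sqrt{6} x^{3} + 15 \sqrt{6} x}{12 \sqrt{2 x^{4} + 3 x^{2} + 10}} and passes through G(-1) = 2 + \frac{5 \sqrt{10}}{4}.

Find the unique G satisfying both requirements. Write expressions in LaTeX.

The substitution u = \frac{x^{4}}{3} + \frac{x^{2}}{2} + \frac{5}{3} works: G'(x) is exactly (dG/du)*(du/dx) for that inner function.
A general antiderivative is \frac{5 \sqrt{\frac{x^{4}}{3} + \frac{x^{2}}{2} + \frac{5}{3}}}{2} + C.
The condition gives C = 2 + \frac{5 \sqrt{10}}{4} - (\frac{5 \sqrt{10}}{4}) = 2.
So G(x) = \frac{5 \sqrt{6} \sqrt{2 x^{4} + 3 x^{2} + 10} + 24}{12}.
Check: d/dx[\frac{5 \sqrt{6} \sqrt{2 x^{4} + 3 x^{2} + 10} + 24}{12}] = \frac{20 \sqrt{6} x^{3} + 15 \sqrt{6} x}{12 \sqrt{2 x^{4} + 3 x^{2} + 10}} = G'(x).

G(x) = \frac{5 \sqrt{6} \sqrt{2 x^{4} + 3 x^{2} + 10} + 24}{12}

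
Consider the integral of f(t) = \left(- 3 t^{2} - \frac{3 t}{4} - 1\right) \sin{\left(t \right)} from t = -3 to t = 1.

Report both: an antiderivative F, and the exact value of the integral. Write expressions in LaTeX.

Recover f(t) by differentiating a candidate F(t); any mismatch rules it out.
F(t) = \frac{12 t^{2} \cos{\left(t \right)} - 24 t \sin{\left(t \right)} + 3 t \cos{\left(t \right)} - 3 \sin{\left(t \right)} - 20 \cos{\left(t \right)}}{4} is an antiderivative of f.
Check: d/dt[\frac{12 t^{2} \cos{\left(t \right)} - 24 t \sin{\left(t \right)} + 3 t \cos{\left(t \right)} - 3 \sin{\left(t \right)} - 20 \cos{\left(t \right)}}{4}] = - 3 t^{2} \sin{\left(t \right)} - \frac{3 t \sin{\left(t \right)}}{4} - \sin{\left(t \right)}, which equals f(t).
F(1) = - \frac{27 \sin{\left(1 \right)}}{4} - \frac{5 \cos{\left(1 \right)}}{4}; F(-3) = \frac{79 \cos{\left(3 \right)}}{4} - \frac{69 \sin{\left(3 \right)}}{4}.
Integral = F(1) - F(-3) = - \frac{27 \sin{\left(1 \right)}}{4} - \frac{5 \cos{\left(1 \right)}}{4} + \frac{69 \sin{\left(3 \right)}}{4} - \frac{79 \cos{\left(3 \right)}}{4}.

Antiderivative: F(t) = \frac{12 t^{2} \cos{\left(t \right)} - 24 t \sin{\left(t \right)} + 3 t \cos{\left(t \right)} - 3 \sin{\left(t \right)} - 20 \cos{\left(t \right)}}{4}; value = - \frac{27 \sin{\left(1 \right)}}{4} - \frac{5 \cos{\left(1 \right)}}{4} + \frac{69 \sin{\left(3 \right)}}{4} - \frac{79 \cos{\left(3 \right)}}{4}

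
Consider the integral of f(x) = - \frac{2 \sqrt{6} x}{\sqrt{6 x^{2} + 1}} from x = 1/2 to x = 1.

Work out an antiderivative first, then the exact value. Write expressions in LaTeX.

The substitution u = 4 x^{2} + \frac{2}{3} works: f is exactly (dF/du)*(du/dx) for that inner function.
F(x) = - \frac{\sqrt{6} \sqrt{6 x^{2} + 1}}{3} is an antiderivative of f.
Check: d/dx[- \frac{\sqrt{6} \sqrt{6 x^{2} + 1}}{3}] = - \frac{2 \sqrt{6} x}{\sqrt{6 x^{2} + 1}} = f(x).
F(1) = - \frac{\sqrt{42}}{3}; F(1/2) = - \frac{\sqrt{15}}{3}.
Integral = F(1) - F(1/2) = - \frac{\sqrt{42}}{3} + \frac{\sqrt{15}}{3}.

Antiderivative: F(x) = - \frac{\sqrt{6} \sqrt{6 x^{2} + 1}}{3}; value = - \frac{\sqrt{42}}{3} + \frac{\sqrt{15}}{3}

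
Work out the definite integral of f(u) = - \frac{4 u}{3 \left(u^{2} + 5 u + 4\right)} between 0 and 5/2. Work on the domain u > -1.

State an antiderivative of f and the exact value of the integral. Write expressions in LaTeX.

Antiderivative: F(u) = \frac{4 \left(\log{\left(u + 1 \right)} - 4 \log{\left(u + 4 \right)}\right)}{9}; value = - \frac{16 \log{\left(\frac{13}{2} \right)}}{9} + \frac{4 \log{\left(\frac{7}{2} \right)}}{9} + \frac{16 \log{\left(4 \right)}}{9}

The denominator factors as 3 \left(u + 1\right) \left(u + 4\right); partial fractions split f into directly integrable pieces: - \frac{16}{9 \left(u + 4\right)} + \frac{4}{9 \left(u + 1\right)}.
F(u) = \frac{4 \left(\log{\left(u + 1 \right)} - 4 \log{\left(u + 4 \right)}\right)}{9} is an antiderivative of f.
Check: d/du[\frac{4 \left(\log{\left(u + 1 \right)} - 4 \log{\left(u + 4 \right)}\right)}{9}] = - \frac{4 u}{3 u^{2} + 15 u + 12}, which equals f(u).
F(5/2) = - \frac{16 \log{\left(\frac{13}{2} \right)}}{9} + \frac{4 \log{\left(\frac{7}{2} \right)}}{9}; F(0) = - \frac{16 \log{\left(4 \right)}}{9}.
Integral = F(5/2) - F(0) = - \frac{16 \log{\left(\frac{13}{2} \right)}}{9} + \frac{4 \log{\left(\frac{7}{2} \right)}}{9} + \frac{16 \log{\left(4 \right)}}{9}.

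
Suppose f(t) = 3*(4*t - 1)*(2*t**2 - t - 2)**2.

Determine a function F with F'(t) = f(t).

An antiderivative is F(t) = -(-2*t**2 + t + 2)**3.

The substitution u = -2*t**2 + t + 2 works: f is exactly (dF/du)*(du/dt) for that inner function.
Check: d/dt[-(-2*t**2 + t + 2)**3] = 48*t**5 - 60*t**4 - 72*t**3 + 69*t**2 + 36*t - 12, which equals f(t).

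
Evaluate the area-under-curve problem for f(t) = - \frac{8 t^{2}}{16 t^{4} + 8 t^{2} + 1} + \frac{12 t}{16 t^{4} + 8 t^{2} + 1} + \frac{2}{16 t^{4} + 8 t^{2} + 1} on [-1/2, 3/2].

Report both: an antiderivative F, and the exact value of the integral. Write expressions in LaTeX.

Antiderivative: F(t) = \frac{4 t - 3}{2 \left(4 t^{2} + 1\right)}; value = \frac{7}{5}

f has the shape u'v + uv' for u = \frac{1}{4 t^{2} + 1} and v = 2 t - \frac{3}{2} — it is the derivative of the product u*v.
F(t) = \frac{4 t - 3}{2 \left(4 t^{2} + 1\right)} is an antiderivative of f.
Check: d/dt[\frac{4 t - 3}{2 \left(4 t^{2} + 1\right)}] = \frac{- 8 t^{2} + 12 t + 2}{16 t^{4} + 8 t^{2} + 1}, which equals f(t).
F(3/2) = \frac{3}{20}; F(-1/2) = - \frac{5}{4}.
Integral = F(3/2) - F(-1/2) = \frac{7}{5}.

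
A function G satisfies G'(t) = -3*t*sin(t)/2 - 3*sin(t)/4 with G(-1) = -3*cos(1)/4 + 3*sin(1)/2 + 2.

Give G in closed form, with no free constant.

G(t) = 3*t*cos(t)/2 - 3*sin(t)/2 + 3*cos(t)/4 + 2

The integrand splits into summands that can be handled one at a time.
A general antiderivative is 3*t*cos(t)/2 - 3*sin(t)/2 + 3*cos(t)/4 + C.
The condition gives C = -3*cos(1)/4 + 3*sin(1)/2 + 2 - (-3*cos(1)/4 + 3*sin(1)/2) = 2.
So G(t) = 3*t*cos(t)/2 - 3*sin(t)/2 + 3*cos(t)/4 + 2.
Check: d/dt[3*t*cos(t)/2 - 3*sin(t)/2 + 3*cos(t)/4 + 2] = -3*t*sin(t)/2 - 3*sin(t)/4 = G'(t).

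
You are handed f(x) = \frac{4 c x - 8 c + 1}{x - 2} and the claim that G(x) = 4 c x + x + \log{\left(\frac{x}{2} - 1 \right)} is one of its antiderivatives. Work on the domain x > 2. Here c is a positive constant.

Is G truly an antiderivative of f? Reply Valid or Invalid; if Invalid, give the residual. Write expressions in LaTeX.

Invalid: d/dx[G] - f = 1, which is not 0.

d/dx[G] = \frac{4 c x - 8 c + x - 1}{x - 2}
d/dx[G] - f(x) = 1 != 0.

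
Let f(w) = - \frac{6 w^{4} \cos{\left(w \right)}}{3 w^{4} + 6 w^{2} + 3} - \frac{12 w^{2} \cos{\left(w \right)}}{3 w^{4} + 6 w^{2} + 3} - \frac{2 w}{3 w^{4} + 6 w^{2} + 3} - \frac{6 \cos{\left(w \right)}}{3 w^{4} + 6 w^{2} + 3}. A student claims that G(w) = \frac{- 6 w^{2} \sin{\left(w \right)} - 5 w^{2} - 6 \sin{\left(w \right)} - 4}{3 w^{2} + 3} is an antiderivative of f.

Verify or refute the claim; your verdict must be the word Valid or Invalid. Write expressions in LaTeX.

d/dw[G] = \frac{- 6 w^{4} \cos{\left(w \right)} - 12 w^{2} \cos{\left(w \right)} - 2 w - 6 \cos{\left(w \right)}}{3 w^{4} + 6 w^{2} + 3}
This equals f(w) exactly, so the claim holds.

Valid - the claim checks out under differentiation.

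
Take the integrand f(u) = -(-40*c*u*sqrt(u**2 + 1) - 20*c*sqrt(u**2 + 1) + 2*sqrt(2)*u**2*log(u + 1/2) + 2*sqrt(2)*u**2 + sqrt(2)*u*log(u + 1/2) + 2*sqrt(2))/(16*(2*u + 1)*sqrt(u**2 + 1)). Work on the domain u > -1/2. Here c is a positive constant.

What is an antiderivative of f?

An antiderivative is F(u) = 5*c*u/4 - sqrt(u**2/2 + 1/2)*log(u + 1/2)/8.

Any candidate F(u) must reproduce f(u) exactly when differentiated.
Check: d/du[5*c*u/4 - sqrt(u**2/2 + 1/2)*log(u + 1/2)/8] = (40*c*u*sqrt(u**2 + 1) + 20*c*sqrt(u**2 + 1) - 2*sqrt(2)*u**2*log(u + 1/2) - 2*sqrt(2)*u**2 - sqrt(2)*u*log(u + 1/2) - 2*sqrt(2))/(32*u*sqrt(u**2 + 1) + 16*sqrt(u**2 + 1)), which equals f(u).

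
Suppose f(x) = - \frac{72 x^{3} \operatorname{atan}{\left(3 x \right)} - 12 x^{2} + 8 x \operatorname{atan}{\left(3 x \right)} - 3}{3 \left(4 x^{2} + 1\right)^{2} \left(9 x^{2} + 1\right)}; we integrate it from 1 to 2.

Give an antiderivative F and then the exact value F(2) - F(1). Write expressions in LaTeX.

Recognize the product-rule pattern: f = u'v + uv' with u = \frac{1}{6 \left(2 x^{2} + \frac{1}{2}\right)}, v = \operatorname{atan}{\left(3 x \right)}, so integration by parts undoes it.
F(x) = \frac{\operatorname{atan}{\left(3 x \right)}}{3 \left(4 x^{2} + 1\right)} is an antiderivative of f.
Check: d/dx[\frac{\operatorname{atan}{\left(3 x \right)}}{3 \left(4 x^{2} + 1\right)}] = \frac{- 72 x^{3} \operatorname{atan}{\left(3 x \right)} + 12 x^{2} - 8 x \operatorname{atan}{\left(3 x \right)} + 3}{432 x^{6} + 264 x^{4} + 51 x^{2} + 3}, which equals f(x).
F(2) = \frac{\operatorname{atan}{\left(6 \right)}}{51}; F(1) = \frac{\operatorname{atan}{\left(3 \right)}}{15}.
Integral = F(2) - F(1) = - \frac{\operatorname{atan}{\left(3 \right)}}{15} + \frac{\operatorname{atan}{\left(6 \right)}}{51}.

Antiderivative: F(x) = \frac{\operatorname{atan}{\left(3 x \right)}}{3 \left(4 x^{2} + 1\right)}; value = - \frac{\operatorname{atan}{\left(3 \right)}}{15} + \frac{\operatorname{atan}{\left(6 \right)}}{51}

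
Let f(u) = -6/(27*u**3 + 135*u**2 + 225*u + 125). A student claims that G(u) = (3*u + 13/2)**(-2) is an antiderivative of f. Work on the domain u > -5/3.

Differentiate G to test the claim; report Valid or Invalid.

Invalid: d/du[G] - f = (1944*u**2 + 7452*u + 7182)/(5832*u**6 + 67068*u**5 + 320274*u**4 + 812889*u**3 + 1156545*u**2 + 874575*u + 274625), which is not 0.

d/du[G] = -48/(216*u**3 + 1404*u**2 + 3042*u + 2197)
d/du[G] - f(u) = (1944*u**2 + 7452*u + 7182)/(5832*u**6 + 67068*u**5 + 320274*u**4 + 812889*u**3 + 1156545*u**2 + 874575*u + 274625) != 0.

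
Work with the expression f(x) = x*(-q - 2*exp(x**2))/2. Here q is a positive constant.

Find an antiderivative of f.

An antiderivative is F(x) = -(q*x**2 + 2*exp(x**2))/4.

Check any antiderivative F(x) by computing F'(x) and comparing it with f(x).
Check: d/dx[-(q*x**2 + 2*exp(x**2))/4] = -q*x/2 - x*exp(x**2), which equals f(x).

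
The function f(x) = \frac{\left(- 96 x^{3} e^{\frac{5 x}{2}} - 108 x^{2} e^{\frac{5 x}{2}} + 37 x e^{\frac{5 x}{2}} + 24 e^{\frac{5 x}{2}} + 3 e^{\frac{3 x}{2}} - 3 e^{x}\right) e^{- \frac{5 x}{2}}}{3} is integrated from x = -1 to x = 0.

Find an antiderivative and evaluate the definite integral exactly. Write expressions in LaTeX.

Antiderivative: F(x) = - \frac{\left(144 x^{4} e^{\frac{5 x}{2}} + 216 x^{3} e^{\frac{5 x}{2}} - 111 x^{2} e^{\frac{5 x}{2}} - 144 x e^{\frac{5 x}{2}} + 64 e^{\frac{5 x}{2}} + 18 e^{\frac{3 x}{2}} - 12 e^{x}\right) e^{- \frac{5 x}{2}}}{18}; value = - \frac{2 e^{\frac{3}{2}}}{3} - \frac{5}{2} + e

Whatever form F(x) takes, F'(x) = f(x) is non-negotiable.
F(x) = - \frac{\left(144 x^{4} e^{\frac{5 x}{2}} + 216 x^{3} e^{\frac{5 x}{2}} - 111 x^{2} e^{\frac{5 x}{2}} - 144 x e^{\frac{5 x}{2}} + 64 e^{\frac{5 x}{2}} + 18 e^{\frac{3 x}{2}} - 12 e^{x}\right) e^{- \frac{5 x}{2}}}{18} is an antiderivative of f.
Check: d/dx[- \frac{\left(144 x^{4} e^{\frac{5 x}{2}} + 216 x^{3} e^{\frac{5 x}{2}} - 111 x^{2} e^{\frac{5 x}{2}} - 144 x e^{\frac{5 x}{2}} + 64 e^{\frac{5 x}{2}} + 18 e^{\frac{3 x}{2}} - 12 e^{x}\right) e^{- \frac{5 x}{2}}}{18}] = \frac{\left(- 96 x^{3} e^{\frac{5 x}{2}} - 108 x^{2} e^{\frac{5 x}{2}} + 37 x e^{\frac{5 x}{2}} + 24 e^{\frac{5 x}{2}} + 3 e^{\frac{3 x}{2}} - 3 e^{x}\right) e^{- \frac{5 x}{2}}}{3} = f(x).
F(0) = - \frac{35}{9}; F(-1) = - e - \frac{25}{18} + \frac{2 e^{\frac{3}{2}}}{3}.
Integral = F(0) - F(-1) = - \frac{2 e^{\frac{3}{2}}}{3} - \frac{5}{2} + e.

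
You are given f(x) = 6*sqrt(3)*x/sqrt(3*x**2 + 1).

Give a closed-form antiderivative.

f matches the chain-rule pattern g'(h)*h' with inner function h(x) = 4*x**2 + 4/3; substituting u = h(x) collapses the integral.
Check: d/dx[2*sqrt(3)*sqrt(3*x**2 + 1)] = 6*sqrt(3)*x/sqrt(3*x**2 + 1) = f(x).

An antiderivative is F(x) = 2*sqrt(3)*sqrt(3*x**2 + 1).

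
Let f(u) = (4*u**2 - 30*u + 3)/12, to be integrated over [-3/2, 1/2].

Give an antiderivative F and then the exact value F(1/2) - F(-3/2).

Recover f(u) by differentiating a candidate F(u); any mismatch rules it out.
F(u) = u*(4*u**2 - 45*u + 9)/36 is an antiderivative of f.
Check: d/du[u*(4*u**2 - 45*u + 9)/36] = u**2/3 - 5*u/2 + 1/4, which equals f(u).
F(1/2) = -25/144; F(-3/2) = -57/16.
Integral = F(1/2) - F(-3/2) = 61/18.

Antiderivative: F(u) = u*(4*u**2 - 45*u + 9)/36; value = 61/18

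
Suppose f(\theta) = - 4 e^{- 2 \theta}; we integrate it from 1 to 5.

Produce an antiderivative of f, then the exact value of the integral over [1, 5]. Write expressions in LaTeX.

Antiderivative: F(\theta) = 2 e^{- 2 \theta}; value = - \frac{2}{e^{2}} + \frac{2}{e^{10}}

Any candidate F(\theta) must reproduce f(\theta) exactly when differentiated.
F(\theta) = 2 e^{- 2 \theta} is an antiderivative of f.
Check: d/d\theta[2 e^{- 2 \theta}] = - 4 e^{- 2 \theta} = f(\theta).
F(5) = \frac{2}{e^{10}}; F(1) = \frac{2}{e^{2}}.
Integral = F(5) - F(1) = - \frac{2}{e^{2}} + \frac{2}{e^{10}}.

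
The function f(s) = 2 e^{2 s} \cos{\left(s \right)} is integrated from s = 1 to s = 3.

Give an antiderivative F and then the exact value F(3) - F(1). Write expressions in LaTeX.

Since d/ds undoes antidifferentiation here, F'(s) = f(s) is required of F(s).
F(s) = \frac{2 e^{2 s} \sin{\left(s \right)}}{5} + \frac{4 e^{2 s} \cos{\left(s \right)}}{5} is an antiderivative of f.
Check: d/ds[\frac{2 e^{2 s} \sin{\left(s \right)}}{5} + \frac{4 e^{2 s} \cos{\left(s \right)}}{5}] = 2 e^{2 s} \cos{\left(s \right)} = f(s).
F(3) = \frac{4 e^{6} \cos{\left(3 \right)}}{5} + \frac{2 e^{6} \sin{\left(3 \right)}}{5}; F(1) = \frac{2 e^{2} \sin{\left(1 \right)}}{5} + \frac{4 e^{2} \cos{\left(1 \right)}}{5}.
Integral = F(3) - F(1) = \frac{4 e^{6} \cos{\left(3 \right)}}{5} - \frac{4 e^{2} \cos{\left(1 \right)}}{5} - \frac{2 e^{2} \sin{\left(1 \right)}}{5} + \frac{2 e^{6} \sin{\left(3 \right)}}{5}.

Antiderivative: F(s) = \frac{2 e^{2 s} \sin{\left(s \right)}}{5} + \frac{4 e^{2 s} \cos{\left(s \right)}}{5}; value = \frac{4 e^{6} \cos{\left(3 \right)}}{5} - \frac{4 e^{2} \cos{\left(1 \right)}}{5} - \frac{2 e^{2} \sin{\left(1 \right)}}{5} + \frac{2 e^{6} \sin{\left(3 \right)}}{5}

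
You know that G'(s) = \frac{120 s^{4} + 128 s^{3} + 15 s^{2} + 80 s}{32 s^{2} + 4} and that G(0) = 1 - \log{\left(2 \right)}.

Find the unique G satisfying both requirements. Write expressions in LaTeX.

The proposed G(s) is checked by its d/ds: the result must match the given G'(s).
A general antiderivative is \frac{5 s^{3}}{4} + 2 s^{2} + \log{\left(4 s^{2} + \frac{1}{2} \right)} + C.
The condition gives C = 1 - \log{\left(2 \right)} - (- \log{\left(2 \right)}) = 1.
So G(s) = \frac{5 s^{3} + 8 s^{2} + 4 \log{\left(4 s^{2} + \frac{1}{2} \right)} + 4}{4}.
Check: d/ds[\frac{5 s^{3} + 8 s^{2} + 4 \log{\left(4 s^{2} + \frac{1}{2} \right)} + 4}{4}] = \frac{120 s^{4} + 128 s^{3} + 15 s^{2} + 80 s}{32 s^{2} + 4} = G'(s).

G(s) = \frac{5 s^{3} + 8 s^{2} + 4 \log{\left(4 s^{2} + \frac{1}{2} \right)} + 4}{4}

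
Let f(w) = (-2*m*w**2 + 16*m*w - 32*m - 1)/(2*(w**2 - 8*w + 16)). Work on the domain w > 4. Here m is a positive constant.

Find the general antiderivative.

F(w) = -(2*m*w**2 - 8*m*w - 1)/(2*(w - 4)) + C

An antiderivative F(w) passes only if d/dw[F] lands on f(w) exactly.
Check: d/dw[-(2*m*w**2 - 8*m*w - 1)/(2*(w - 4))] = (-2*m*w**2 + 16*m*w - 32*m - 1)/(2*w**2 - 16*w + 32), which equals f(w).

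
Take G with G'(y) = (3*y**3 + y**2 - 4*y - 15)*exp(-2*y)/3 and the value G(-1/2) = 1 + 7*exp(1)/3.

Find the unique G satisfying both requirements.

G'(y) has the shape u'v + uv' for u = -y**3/2 - 11*y**2/12 - y/4 + 19/8 and v = exp(-2*y) — it is the derivative of the product u*v.
A general antiderivative is (-12*y**3 - 22*y**2 - 6*y + 57)*exp(-2*y)/24 + C.
The condition gives C = 1 + 7*exp(1)/3 - (7*exp(1)/3) = 1.
So G(y) = (-12*y**3 - 22*y**2 - 6*y + 24*exp(2*y) + 57)*exp(-2*y)/24.
Check: d/dy[(-12*y**3 - 22*y**2 - 6*y + 24*exp(2*y) + 57)*exp(-2*y)/24] = (3*y**3 + y**2 - 4*y - 15)*exp(-2*y)/3 = G'(y).

G(y) = (-12*y**3 - 22*y**2 - 6*y + 24*exp(2*y) + 57)*exp(-2*y)/24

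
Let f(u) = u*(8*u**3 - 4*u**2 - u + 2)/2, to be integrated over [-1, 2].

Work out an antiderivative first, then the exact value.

Antiderivative: F(u) = u**2*(24*u**3 - 15*u**2 - 5*u + 15)/30; value = 189/10

Any candidate F(u) must reproduce f(u) exactly when differentiated.
F(u) = u**2*(24*u**3 - 15*u**2 - 5*u + 15)/30 is an antiderivative of f.
Check: d/du[u**2*(24*u**3 - 15*u**2 - 5*u + 15)/30] = 4*u**4 - 2*u**3 - u**2/2 + u, which equals f(u).
F(2) = 274/15; F(-1) = -19/30.
Integral = F(2) - F(-1) = 189/10.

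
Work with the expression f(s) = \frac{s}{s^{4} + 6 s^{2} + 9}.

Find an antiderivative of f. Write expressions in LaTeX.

The substitution u = 2 s^{2} + 6 works: f is exactly (dF/du)*(du/ds) for that inner function.
Check: d/ds[- \frac{1}{2 \left(s^{2} + 3\right)}] = \frac{s}{s^{4} + 6 s^{2} + 9} = f(s).

An antiderivative is F(s) = - \frac{1}{2 \left(s^{2} + 3\right)}.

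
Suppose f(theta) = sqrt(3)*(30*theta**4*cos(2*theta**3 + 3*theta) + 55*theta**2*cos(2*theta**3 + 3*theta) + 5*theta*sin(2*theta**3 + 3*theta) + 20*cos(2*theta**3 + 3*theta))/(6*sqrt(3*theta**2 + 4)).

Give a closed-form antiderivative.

An antiderivative is F(theta) = 5*sqrt(theta**2 + 4/3)*sin(2*theta**3 + 3*theta)/6.

f has the shape u'v + uv' for u = 5*sqrt(theta**2 + 4/3)/6 and v = sin(2*theta**3 + 3*theta) — it is the derivative of the product u*v.
Check: d/dtheta[5*sqrt(theta**2 + 4/3)*sin(2*theta**3 + 3*theta)/6] = sqrt(3)*(30*theta**4*cos(2*theta**3 + 3*theta) + 55*theta**2*cos(2*theta**3 + 3*theta) + 5*theta*sin(2*theta**3 + 3*theta) + 20*cos(2*theta**3 + 3*theta))/(6*sqrt(3*theta**2 + 4)) = f(theta).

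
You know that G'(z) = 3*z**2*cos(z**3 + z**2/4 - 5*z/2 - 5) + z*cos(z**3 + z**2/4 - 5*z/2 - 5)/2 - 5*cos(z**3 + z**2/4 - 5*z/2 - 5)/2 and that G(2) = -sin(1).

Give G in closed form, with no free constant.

The substitution u = z**3 + z**2/4 - 5*z/2 - 5 works: G'(z) is exactly (dG/du)*(du/dz) for that inner function.
A general antiderivative is sin(z**3 + z**2/4 - 5*z/2 - 5) + C.
The condition gives C = -sin(1) - (-sin(1)) = 0.
So G(z) = sin(z**3 + z**2/4 - 5*z/2 - 5).
Check: d/dz[sin(z**3 + z**2/4 - 5*z/2 - 5)] = 3*z**2*cos(z**3 + z**2/4 - 5*z/2 - 5) + z*cos(z**3 + z**2/4 - 5*z/2 - 5)/2 - 5*cos(z**3 + z**2/4 - 5*z/2 - 5)/2 = G'(z).

G(z) = sin(z**3 + z**2/4 - 5*z/2 - 5)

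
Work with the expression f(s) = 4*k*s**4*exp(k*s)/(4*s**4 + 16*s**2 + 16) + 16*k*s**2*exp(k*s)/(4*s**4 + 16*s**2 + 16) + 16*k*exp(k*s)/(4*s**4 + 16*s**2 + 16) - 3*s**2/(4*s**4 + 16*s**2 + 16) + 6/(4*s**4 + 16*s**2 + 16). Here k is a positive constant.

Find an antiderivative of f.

An antiderivative is F(s) = 3*s/(4*s**2 + 8) + exp(k*s).

Integrate term by term and add the pieces.
Check: d/ds[3*s/(4*s**2 + 8) + exp(k*s)] = (4*k*s**4*exp(k*s) + 16*k*s**2*exp(k*s) + 16*k*exp(k*s) - 3*s**2 + 6)/(4*s**4 + 16*s**2 + 16), which equals f(s).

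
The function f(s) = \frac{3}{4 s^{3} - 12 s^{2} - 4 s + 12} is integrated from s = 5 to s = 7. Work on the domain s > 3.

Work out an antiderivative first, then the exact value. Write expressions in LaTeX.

The denominator factors as 4 \left(s - 3\right) \left(s - 1\right) \left(s + 1\right); partial fractions split f into directly integrable pieces: \frac{3}{32 \left(s + 1\right)} - \frac{3}{16 \left(s - 1\right)} + \frac{3}{32 \left(s - 3\right)}.
F(s) = \frac{3 \left(- 2 \log{\left(s - 1 \right)} + \log{\left(s^{2} - 2 s - 3 \right)}\right)}{32} is an antiderivative of f.
Check: d/ds[\frac{3 \left(- 2 \log{\left(s - 1 \right)} + \log{\left(s^{2} - 2 s - 3 \right)}\right)}{32}] = \frac{3}{4 s^{3} - 12 s^{2} - 4 s + 12} = f(s).
F(7) = - \frac{3 \log{\left(6 \right)}}{16} + \frac{3 \log{\left(32 \right)}}{32}; F(5) = - \frac{3 \log{\left(4 \right)}}{16} + \frac{3 \log{\left(12 \right)}}{32}.
Integral = F(7) - F(5) = - \frac{3 \log{\left(6 \right)}}{16} - \frac{3 \log{\left(12 \right)}}{32} + \frac{3 \log{\left(4 \right)}}{16} + \frac{3 \log{\left(32 \right)}}{32}.

Antiderivative: F(s) = \frac{3 \left(- 2 \log{\left(s - 1 \right)} + \log{\left(s^{2} - 2 s - 3 \right)}\right)}{32}; value = - \frac{3 \log{\left(6 \right)}}{16} - \frac{3 \log{\left(12 \right)}}{32} + \frac{3 \log{\left(4 \right)}}{16} + \frac{3 \log{\left(32 \right)}}{32}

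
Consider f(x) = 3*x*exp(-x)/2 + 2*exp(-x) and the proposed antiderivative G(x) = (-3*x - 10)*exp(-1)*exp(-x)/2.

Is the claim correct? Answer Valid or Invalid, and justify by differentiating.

Invalid: d/dx[G] - f = (-3*exp(1)*x + 3*x - 4*exp(1) + 7)*exp(-1)*exp(-x)/2, which is not 0.

d/dx[G] = (3*x + 7)*exp(-1)*exp(-x)/2
d/dx[G] - f(x) = (-3*exp(1)*x + 3*x - 4*exp(1) + 7)*exp(-1)*exp(-x)/2 != 0.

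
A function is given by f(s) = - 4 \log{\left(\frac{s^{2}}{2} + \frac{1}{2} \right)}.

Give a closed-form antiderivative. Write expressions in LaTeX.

Any candidate F(s) must reproduce f(s) exactly when differentiated.
Check: d/ds[4 \left(- s \log{\left(\frac{s^{2}}{2} + \frac{1}{2} \right)} + 2 s - 2 \operatorname{atan}{\left(s \right)}\right)] = - 4 \log{\left(s^{2} + 1 \right)} + 4 \log{\left(2 \right)}, which equals f(s).

An antiderivative is F(s) = 4 \left(- s \log{\left(\frac{s^{2}}{2} + \frac{1}{2} \right)} + 2 s - 2 \operatorname{atan}{\left(s \right)}\right).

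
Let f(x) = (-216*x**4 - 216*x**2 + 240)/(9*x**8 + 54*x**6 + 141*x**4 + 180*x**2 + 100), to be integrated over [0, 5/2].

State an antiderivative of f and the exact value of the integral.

Antiderivative: F(x) = 24*x/(3*x**4 + 9*x**2 + 10); value = 192/587

Recognize the product-rule pattern: f = u'v + uv' with u = 4*x, v = 1/(x**4/2 + 3*x**2/2 + 5/3), so integration by parts undoes it.
F(x) = 24*x/(3*x**4 + 9*x**2 + 10) is an antiderivative of f.
Check: d/dx[24*x/(3*x**4 + 9*x**2 + 10)] = (-216*x**4 - 216*x**2 + 240)/(9*x**8 + 54*x**6 + 141*x**4 + 180*x**2 + 100) = f(x).
F(5/2) = 192/587; F(0) = 0.
Integral = F(5/2) - F(0) = 192/587.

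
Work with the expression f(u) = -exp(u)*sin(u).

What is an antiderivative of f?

An antiderivative is F(u) = -exp(u)*sin(u)/2 + exp(u)*cos(u)/2.

Whatever form F(u) takes, F'(u) = f(u) is non-negotiable.
Check: d/du[-exp(u)*sin(u)/2 + exp(u)*cos(u)/2] = -exp(u)*sin(u) = f(u).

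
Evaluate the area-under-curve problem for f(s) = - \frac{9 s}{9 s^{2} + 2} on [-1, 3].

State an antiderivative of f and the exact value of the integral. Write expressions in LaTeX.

Antiderivative: F(s) = - \frac{\log{\left(3 s^{2} + \frac{2}{3} \right)}}{2}; value = - \frac{\log{\left(\frac{83}{3} \right)}}{2} + \frac{\log{\left(\frac{11}{3} \right)}}{2}

The substitution u = 3 s^{2} + \frac{2}{3} works: f is exactly (dF/du)*(du/ds) for that inner function.
F(s) = - \frac{\log{\left(3 s^{2} + \frac{2}{3} \right)}}{2} is an antiderivative of f.
Check: d/ds[- \frac{\log{\left(3 s^{2} + \frac{2}{3} \right)}}{2}] = - \frac{9 s}{9 s^{2} + 2} = f(s).
F(3) = - \frac{\log{\left(\frac{83}{3} \right)}}{2}; F(-1) = - \frac{\log{\left(\frac{11}{3} \right)}}{2}.
Integral = F(3) - F(-1) = - \frac{\log{\left(\frac{83}{3} \right)}}{2} + \frac{\log{\left(\frac{11}{3} \right)}}{2}.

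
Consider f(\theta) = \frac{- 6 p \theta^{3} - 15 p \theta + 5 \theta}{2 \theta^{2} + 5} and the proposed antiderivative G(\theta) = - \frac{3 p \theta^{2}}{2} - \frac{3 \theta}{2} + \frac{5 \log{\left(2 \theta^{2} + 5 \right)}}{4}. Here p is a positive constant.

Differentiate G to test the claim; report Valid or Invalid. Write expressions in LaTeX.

Invalid: d/d\theta[G] - f = - \frac{3}{2}, which is not 0.

d/d\theta[G] = \frac{- 12 p \theta^{3} - 30 p \theta - 6 \theta^{2} + 10 \theta - 15}{4 \theta^{2} + 10}
d/d\theta[G] - f(\theta) = - \frac{3}{2} != 0.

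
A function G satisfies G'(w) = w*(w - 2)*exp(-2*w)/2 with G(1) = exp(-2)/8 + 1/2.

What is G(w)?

G(w) = (-2*w**2 + 2*w + 4*exp(2*w) + 1)*exp(-2*w)/8

G'(w) has the shape u'v + uv' for u = -w**2/4 + w/4 + 1/8 and v = exp(-2*w) — it is the derivative of the product u*v.
A general antiderivative is (-2*w**2 + 2*w + 1)*exp(-2*w)/8 + C.
The condition gives C = exp(-2)/8 + 1/2 - (exp(-2)/8) = 1/2.
So G(w) = (-2*w**2 + 2*w + 4*exp(2*w) + 1)*exp(-2*w)/8.
Check: d/dw[(-2*w**2 + 2*w + 4*exp(2*w) + 1)*exp(-2*w)/8] = (w**2 - 2*w)*exp(-2*w)/2, which equals G'(w).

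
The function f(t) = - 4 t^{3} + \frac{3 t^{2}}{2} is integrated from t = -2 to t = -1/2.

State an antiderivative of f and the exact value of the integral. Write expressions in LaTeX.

Integrate term by term and add the pieces.
F(t) = - t^{4} + \frac{t^{3}}{2} is an antiderivative of f.
Check: d/dt[- t^{4} + \frac{t^{3}}{2}] = - 4 t^{3} + \frac{3 t^{2}}{2} = f(t).
F(-1/2) = - \frac{1}{8}; F(-2) = -20.
Integral = F(-1/2) - F(-2) = \frac{159}{8}.

Antiderivative: F(t) = - t^{4} + \frac{t^{3}}{2}; value = \frac{159}{8}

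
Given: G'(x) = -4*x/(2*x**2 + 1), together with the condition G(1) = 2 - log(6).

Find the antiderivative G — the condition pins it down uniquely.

G'(x) matches the chain-rule pattern g'(h)*h' with inner function h(x) = 4*x**2 + 2; substituting u = h(x) collapses the integral.
A general antiderivative is -log(4*x**2 + 2) + C.
The condition gives C = 2 - log(6) - (-log(6)) = 2.
So G(x) = 2 - log(4*x**2 + 2).
Check: d/dx[2 - log(4*x**2 + 2)] = -4*x/(2*x**2 + 1) = G'(x).

G(x) = 2 - log(4*x**2 + 2)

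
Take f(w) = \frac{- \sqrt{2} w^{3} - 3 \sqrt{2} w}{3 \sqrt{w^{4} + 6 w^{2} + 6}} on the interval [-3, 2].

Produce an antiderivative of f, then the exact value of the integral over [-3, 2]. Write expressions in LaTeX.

f matches the chain-rule pattern g'(h)*h' with inner function h(w) = \frac{w^{4}}{2} + 3 w^{2} + 3; substituting u = h(w) collapses the integral.
F(w) = - \frac{\sqrt{\frac{w^{4}}{2} + 3 w^{2} + 3}}{3} is an antiderivative of f.
Check: d/dw[- \frac{\sqrt{\frac{w^{4}}{2} + 3 w^{2} + 3}}{3}] = \frac{- \sqrt{2} w^{3} - 3 \sqrt{2} w}{3 \sqrt{w^{4} + 6 w^{2} + 6}} = f(w).
F(2) = - \frac{\sqrt{23}}{3}; F(-3) = - \frac{\sqrt{282}}{6}.
Integral = F(2) - F(-3) = - \frac{\sqrt{23}}{3} + \frac{\sqrt{282}}{6}.

Antiderivative: F(w) = - \frac{\sqrt{\frac{w^{4}}{2} + 3 w^{2} + 3}}{3}; value = - \frac{\sqrt{23}}{3} + \frac{\sqrt{282}}{6}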